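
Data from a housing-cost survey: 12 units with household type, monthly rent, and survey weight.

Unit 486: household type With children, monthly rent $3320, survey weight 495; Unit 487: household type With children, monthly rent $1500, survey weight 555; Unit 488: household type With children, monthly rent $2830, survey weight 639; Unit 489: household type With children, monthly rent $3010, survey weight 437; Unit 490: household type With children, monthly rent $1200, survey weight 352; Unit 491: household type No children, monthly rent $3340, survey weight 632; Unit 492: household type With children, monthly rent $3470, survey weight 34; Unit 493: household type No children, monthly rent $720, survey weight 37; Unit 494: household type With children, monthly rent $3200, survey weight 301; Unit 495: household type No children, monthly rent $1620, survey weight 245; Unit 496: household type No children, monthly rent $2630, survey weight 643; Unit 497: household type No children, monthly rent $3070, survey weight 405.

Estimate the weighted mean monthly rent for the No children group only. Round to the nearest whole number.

2787

No children rows: 491, 493, 495, 496, 497
Weighted sum = 5468860
Sum of weights = 632 + 37 + 245 + 643 + 405 = 1962
Weighted mean = 5468860 / 1962 = 2787.3904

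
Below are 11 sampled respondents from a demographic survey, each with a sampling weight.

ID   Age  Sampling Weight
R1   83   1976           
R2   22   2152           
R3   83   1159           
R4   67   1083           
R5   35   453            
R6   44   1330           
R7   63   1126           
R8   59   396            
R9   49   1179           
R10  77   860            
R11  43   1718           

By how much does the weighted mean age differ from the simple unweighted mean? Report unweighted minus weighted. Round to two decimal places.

1.23

Unweighted sum = 83 + 22 + 83 + 67 + 35 + 44 + 63 + 59 + 49 + 77 + 43 = 625
Unweighted mean = 625 / 11 = 56.818182
Weighted sum = 83×1976 + 22×2152 + 83×1159 + 67×1083 + 35×453 + 44×1330 + 63×1126 + 59×396 + 49×1179 + 77×860 + 43×1718
  = 164008 + 47344 + 96197 + 72561 + 15855 + 58520 + 70938 + 23364 + 57771 + 66220 + 73874 = 746652
Sum of weights = 1976 + 2152 + 1159 + 1083 + 453 + 1330 + 1126 + 396 + 1179 + 860 + 1718 = 13432
Weighted mean = 746652 / 13432 = 55.587552
Difference (unweighted minus weighted) = 1.2306297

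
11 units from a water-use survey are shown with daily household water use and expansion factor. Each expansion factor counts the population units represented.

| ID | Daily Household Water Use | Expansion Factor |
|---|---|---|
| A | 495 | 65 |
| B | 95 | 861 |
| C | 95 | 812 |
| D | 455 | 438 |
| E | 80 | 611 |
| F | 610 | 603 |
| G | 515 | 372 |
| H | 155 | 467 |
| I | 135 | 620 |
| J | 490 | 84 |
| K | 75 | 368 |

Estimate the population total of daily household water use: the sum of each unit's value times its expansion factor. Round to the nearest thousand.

1224000

Weighted total = 495×65 + 95×861 + 95×812 + 455×438 + 80×611 + 610×603 + 515×372 + 155×467 + 135×620 + 490×84 + 75×368
  = 32175 + 81795 + 77140 + 199290 + 48880 + 367830 + 191580 + 72385 + 83700 + 41160 + 27600 = 1223535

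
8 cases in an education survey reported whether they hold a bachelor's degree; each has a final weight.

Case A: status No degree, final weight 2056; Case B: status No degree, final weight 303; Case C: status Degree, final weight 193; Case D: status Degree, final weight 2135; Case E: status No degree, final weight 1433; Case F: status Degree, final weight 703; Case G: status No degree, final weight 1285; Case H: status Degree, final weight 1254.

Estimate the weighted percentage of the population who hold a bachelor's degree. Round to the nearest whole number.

Sum of weights for 'Degree' = 193 + 2135 + 703 + 1254 = 4285
Total weight = 9362
Weighted proportion = 4285 / 9362 = 0.45770135 → 45.770135%

46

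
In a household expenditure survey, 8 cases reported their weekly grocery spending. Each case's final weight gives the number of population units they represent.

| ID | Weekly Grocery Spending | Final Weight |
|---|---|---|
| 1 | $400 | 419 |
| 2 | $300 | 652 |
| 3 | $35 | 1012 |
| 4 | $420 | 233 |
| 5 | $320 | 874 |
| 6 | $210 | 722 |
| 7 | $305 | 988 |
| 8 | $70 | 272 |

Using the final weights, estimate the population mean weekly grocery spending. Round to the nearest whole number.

241

Weighted sum = 400×419 + 300×652 + 35×1012 + 420×233 + 320×874 + 210×722 + 305×988 + 70×272
  = 167600 + 195600 + 35420 + 97860 + 279680 + 151620 + 301340 + 19040 = 1248160
Sum of weights = 419 + 652 + 1012 + 233 + 874 + 722 + 988 + 272 = 5172
Weighted mean = 1248160 / 5172 = 241.33024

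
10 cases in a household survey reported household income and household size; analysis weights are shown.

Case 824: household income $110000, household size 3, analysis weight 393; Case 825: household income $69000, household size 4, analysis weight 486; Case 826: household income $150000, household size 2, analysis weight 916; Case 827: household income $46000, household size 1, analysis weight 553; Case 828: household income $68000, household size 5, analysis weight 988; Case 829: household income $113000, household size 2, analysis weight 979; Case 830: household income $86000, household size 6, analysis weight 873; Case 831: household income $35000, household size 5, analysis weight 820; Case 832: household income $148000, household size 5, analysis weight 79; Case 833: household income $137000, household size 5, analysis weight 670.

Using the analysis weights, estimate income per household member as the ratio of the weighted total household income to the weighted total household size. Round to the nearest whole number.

24508

Σ wᵢ·y = 110000×393 + 69000×486 + 150000×916 + 46000×553 + 68000×988 + 113000×979 + 86000×873 + 35000×820 + 148000×79 + 137000×670
  = 43230000 + 33534000 + 137400000 + 25438000 + 67184000 + 110627000 + 75078000 + 28700000 + 11692000 + 91790000 = 624673000
Σ wᵢ·x = 3×393 + 4×486 + 2×916 + 1×553 + 5×988 + 2×979 + 6×873 + 5×820 + 5×79 + 5×670
  = 1179 + 1944 + 1832 + 553 + 4940 + 1958 + 5238 + 4100 + 395 + 3350 = 25489
Ratio = 624673000 / 25489 = 24507.552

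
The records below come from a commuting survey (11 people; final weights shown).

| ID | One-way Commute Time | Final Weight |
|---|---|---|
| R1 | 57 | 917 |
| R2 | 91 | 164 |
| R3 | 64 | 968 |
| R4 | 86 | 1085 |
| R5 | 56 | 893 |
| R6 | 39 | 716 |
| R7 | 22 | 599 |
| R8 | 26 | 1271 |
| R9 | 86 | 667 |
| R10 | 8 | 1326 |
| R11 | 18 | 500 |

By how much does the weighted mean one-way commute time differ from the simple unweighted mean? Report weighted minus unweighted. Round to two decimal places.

-3.76

Unweighted sum = 57 + 91 + 64 + 86 + 56 + 39 + 22 + 26 + 86 + 8 + 18 = 553
Unweighted mean = 553 / 11 = 50.272727
Weighted sum = 57×917 + 91×164 + 64×968 + 86×1085 + 56×893 + 39×716 + 22×599 + 26×1271 + 86×667 + 8×1326 + 18×500
  = 52269 + 14924 + 61952 + 93310 + 50008 + 27924 + 13178 + 33046 + 57362 + 10608 + 9000 = 423581
Sum of weights = 917 + 164 + 968 + 1085 + 893 + 716 + 599 + 1271 + 667 + 1326 + 500 = 9106
Weighted mean = 423581 / 9106 = 46.516692
Difference (weighted minus unweighted) = -3.756035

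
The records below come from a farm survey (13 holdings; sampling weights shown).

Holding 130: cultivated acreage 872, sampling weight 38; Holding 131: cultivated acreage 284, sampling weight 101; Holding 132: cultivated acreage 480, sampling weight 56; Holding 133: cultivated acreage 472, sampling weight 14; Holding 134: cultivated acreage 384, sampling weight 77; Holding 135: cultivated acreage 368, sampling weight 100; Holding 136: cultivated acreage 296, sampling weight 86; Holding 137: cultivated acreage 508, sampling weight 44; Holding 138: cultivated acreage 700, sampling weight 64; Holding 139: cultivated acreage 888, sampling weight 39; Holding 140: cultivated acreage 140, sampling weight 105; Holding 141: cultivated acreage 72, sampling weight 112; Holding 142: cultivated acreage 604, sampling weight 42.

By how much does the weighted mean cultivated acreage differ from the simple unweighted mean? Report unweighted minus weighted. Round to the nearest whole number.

Unweighted sum = 6068
Unweighted mean = 6068 / 13 = 466.76923
Weighted sum = 337048
Sum of weights = 878
Weighted mean = 337048 / 878 = 383.88155
Difference (unweighted minus weighted) = 82.887682

83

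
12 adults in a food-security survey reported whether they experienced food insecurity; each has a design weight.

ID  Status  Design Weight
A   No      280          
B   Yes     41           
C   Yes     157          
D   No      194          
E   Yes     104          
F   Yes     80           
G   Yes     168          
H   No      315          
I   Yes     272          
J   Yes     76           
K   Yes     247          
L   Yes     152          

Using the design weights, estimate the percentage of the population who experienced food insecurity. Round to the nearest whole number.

Sum of weights for 'Yes' = 41 + 157 + 104 + 80 + 168 + 272 + 76 + 247 + 152 = 1297
Total weight = 280 + 41 + 157 + 194 + 104 + 80 + 168 + 315 + 272 + 76 + 247 + 152 = 2086
Weighted proportion = 1297 / 2086 = 0.62176414 → 62.176414%

62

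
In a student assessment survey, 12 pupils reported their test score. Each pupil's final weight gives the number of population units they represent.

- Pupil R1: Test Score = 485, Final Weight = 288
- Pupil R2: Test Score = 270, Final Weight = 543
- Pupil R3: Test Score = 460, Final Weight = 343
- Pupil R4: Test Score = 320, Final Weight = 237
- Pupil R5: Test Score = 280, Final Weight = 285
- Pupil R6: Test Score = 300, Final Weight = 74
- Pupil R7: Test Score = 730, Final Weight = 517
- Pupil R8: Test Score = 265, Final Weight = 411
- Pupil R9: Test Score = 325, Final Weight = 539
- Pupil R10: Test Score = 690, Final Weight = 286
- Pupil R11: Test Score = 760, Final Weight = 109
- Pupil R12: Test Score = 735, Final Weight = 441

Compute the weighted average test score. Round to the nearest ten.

Weighted sum = 485×288 + 270×543 + 460×343 + 320×237 + 280×285 + 300×74 + 730×517 + 265×411 + 325×539 + 690×286 + 760×109 + 735×441
  = 139680 + 146610 + 157780 + 75840 + 79800 + 22200 + 377410 + 108915 + 175175 + 197340 + 82840 + 324135 = 1887725
Sum of weights = 288 + 543 + 343 + 237 + 285 + 74 + 517 + 411 + 539 + 286 + 109 + 441 = 4073
Weighted mean = 1887725 / 4073 = 463.47287

460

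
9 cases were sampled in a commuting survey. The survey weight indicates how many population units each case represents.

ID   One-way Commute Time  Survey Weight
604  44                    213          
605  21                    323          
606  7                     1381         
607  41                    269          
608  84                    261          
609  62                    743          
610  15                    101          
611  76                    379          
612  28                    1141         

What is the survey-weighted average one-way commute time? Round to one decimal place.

34.7

Weighted sum = 44×213 + 21×323 + 7×1381 + 41×269 + 84×261 + 62×743 + 15×101 + 76×379 + 28×1141
  = 167108
Sum of weights = 213 + 323 + 1381 + 269 + 261 + 743 + 101 + 379 + 1141 = 4811
Weighted mean = 167108 / 4811 = 34.734567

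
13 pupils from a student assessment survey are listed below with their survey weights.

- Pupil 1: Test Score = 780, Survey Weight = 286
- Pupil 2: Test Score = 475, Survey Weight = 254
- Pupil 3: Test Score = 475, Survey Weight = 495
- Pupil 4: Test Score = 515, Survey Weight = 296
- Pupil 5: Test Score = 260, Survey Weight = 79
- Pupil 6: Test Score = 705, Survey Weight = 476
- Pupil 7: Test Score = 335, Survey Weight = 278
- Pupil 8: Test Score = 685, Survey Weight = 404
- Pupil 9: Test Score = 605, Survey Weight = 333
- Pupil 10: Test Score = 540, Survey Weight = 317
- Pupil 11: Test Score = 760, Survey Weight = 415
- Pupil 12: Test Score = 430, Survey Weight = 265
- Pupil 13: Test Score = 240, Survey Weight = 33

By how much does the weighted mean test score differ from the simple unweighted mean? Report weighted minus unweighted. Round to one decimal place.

53.3

Unweighted sum = 6805
Unweighted mean = 6805 / 13 = 523.46154
Weighted sum = 2267200
Sum of weights = 3931
Weighted mean = 2267200 / 3931 = 576.74892
Difference (weighted minus unweighted) = 53.28738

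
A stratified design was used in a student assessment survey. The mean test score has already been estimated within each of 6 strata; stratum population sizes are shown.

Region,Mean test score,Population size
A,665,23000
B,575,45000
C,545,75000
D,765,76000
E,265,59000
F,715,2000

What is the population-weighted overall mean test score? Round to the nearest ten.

Σ Nₕ·x̄ₕ = 665×23000 + 575×45000 + 545×75000 + 765×76000 + 265×59000 + 715×2000
  = 157250000
Σ Nₕ = 23000 + 45000 + 75000 + 76000 + 59000 + 2000 = 280000
Overall mean = 157250000 / 280000 = 561.60714

560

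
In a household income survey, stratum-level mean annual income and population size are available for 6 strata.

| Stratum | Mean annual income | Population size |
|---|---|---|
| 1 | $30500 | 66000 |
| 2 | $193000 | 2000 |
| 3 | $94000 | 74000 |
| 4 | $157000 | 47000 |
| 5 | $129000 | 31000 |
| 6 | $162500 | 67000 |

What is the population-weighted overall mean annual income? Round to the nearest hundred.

110200

Σ Nₕ·x̄ₕ = 30500×66000 + 193000×2000 + 94000×74000 + 157000×47000 + 129000×31000 + 162500×67000
  = 2013000000 + 386000000 + 6956000000 + 7379000000 + 3999000000 + 10887500000 = 31620500000
Σ Nₕ = 66000 + 2000 + 74000 + 47000 + 31000 + 67000 = 287000
Overall mean = 31620500000 / 287000 = 110175.96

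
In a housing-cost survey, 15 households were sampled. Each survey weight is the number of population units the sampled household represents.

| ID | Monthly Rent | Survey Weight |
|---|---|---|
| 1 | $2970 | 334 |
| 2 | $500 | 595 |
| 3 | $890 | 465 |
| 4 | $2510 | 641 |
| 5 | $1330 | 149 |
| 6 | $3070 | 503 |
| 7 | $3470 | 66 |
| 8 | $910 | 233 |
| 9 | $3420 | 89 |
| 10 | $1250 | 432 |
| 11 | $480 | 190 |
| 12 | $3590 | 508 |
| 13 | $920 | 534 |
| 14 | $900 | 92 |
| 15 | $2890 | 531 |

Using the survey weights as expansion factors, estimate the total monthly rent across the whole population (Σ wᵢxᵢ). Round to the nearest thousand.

10364000

Weighted total = 10363640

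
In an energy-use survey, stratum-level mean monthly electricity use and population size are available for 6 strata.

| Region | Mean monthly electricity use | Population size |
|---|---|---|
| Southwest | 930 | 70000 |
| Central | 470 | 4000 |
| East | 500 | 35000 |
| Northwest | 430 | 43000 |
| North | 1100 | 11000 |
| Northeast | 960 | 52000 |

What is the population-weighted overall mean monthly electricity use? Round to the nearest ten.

770

Σ Nₕ·x̄ₕ = 930×70000 + 470×4000 + 500×35000 + 430×43000 + 1100×11000 + 960×52000
  = 65100000 + 1880000 + 17500000 + 18490000 + 12100000 + 49920000 = 164990000
Σ Nₕ = 70000 + 4000 + 35000 + 43000 + 11000 + 52000 = 215000
Overall mean = 164990000 / 215000 = 767.39535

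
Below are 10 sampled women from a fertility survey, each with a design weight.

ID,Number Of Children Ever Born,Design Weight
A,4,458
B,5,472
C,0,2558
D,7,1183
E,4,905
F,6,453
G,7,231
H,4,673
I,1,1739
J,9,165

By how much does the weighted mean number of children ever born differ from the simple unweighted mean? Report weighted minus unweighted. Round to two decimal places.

-1.72

Unweighted sum = 4 + 5 + 0 + 7 + 4 + 6 + 7 + 4 + 1 + 9 = 47
Unweighted mean = 47 / 10 = 4.7
Weighted sum = 4×458 + 5×472 + 0×2558 + 7×1183 + 4×905 + 6×453 + 7×231 + 4×673 + 1×1739 + 9×165
  = 1832 + 2360 + 0 + 8281 + 3620 + 2718 + 1617 + 2692 + 1739 + 1485 = 26344
Sum of weights = 458 + 472 + 2558 + 1183 + 905 + 453 + 231 + 673 + 1739 + 165 = 8837
Weighted mean = 26344 / 8837 = 2.9811022
Difference (weighted minus unweighted) = -1.7188978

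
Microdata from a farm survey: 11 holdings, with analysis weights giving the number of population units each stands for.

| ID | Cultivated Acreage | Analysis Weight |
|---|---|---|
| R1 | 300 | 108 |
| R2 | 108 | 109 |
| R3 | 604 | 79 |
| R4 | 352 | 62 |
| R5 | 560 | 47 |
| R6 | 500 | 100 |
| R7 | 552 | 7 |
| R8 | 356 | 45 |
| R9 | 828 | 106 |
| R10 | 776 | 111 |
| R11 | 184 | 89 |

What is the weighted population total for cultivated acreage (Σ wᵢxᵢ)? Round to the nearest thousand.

Weighted total = 300×108 + 108×109 + 604×79 + 352×62 + 560×47 + 500×100 + 552×7 + 356×45 + 828×106 + 776×111 + 184×89
  = 400196

400000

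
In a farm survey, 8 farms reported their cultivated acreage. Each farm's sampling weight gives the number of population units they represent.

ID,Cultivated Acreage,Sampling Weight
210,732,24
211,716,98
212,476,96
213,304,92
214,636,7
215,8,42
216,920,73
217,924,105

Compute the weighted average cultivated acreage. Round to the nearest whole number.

615

Weighted sum = 732×24 + 716×98 + 476×96 + 304×92 + 636×7 + 8×42 + 920×73 + 924×105
  = 330368
Sum of weights = 24 + 98 + 96 + 92 + 7 + 42 + 73 + 105 = 537
Weighted mean = 330368 / 537 = 615.21043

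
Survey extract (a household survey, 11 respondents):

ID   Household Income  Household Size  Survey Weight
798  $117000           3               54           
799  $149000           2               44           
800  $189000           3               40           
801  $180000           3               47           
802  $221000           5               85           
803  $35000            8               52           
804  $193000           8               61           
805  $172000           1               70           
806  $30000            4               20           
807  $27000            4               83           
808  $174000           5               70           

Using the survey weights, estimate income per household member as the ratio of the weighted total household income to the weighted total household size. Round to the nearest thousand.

Σ wᵢ·y = 117000×54 + 149000×44 + 189000×40 + 180000×47 + 221000×85 + 35000×52 + 193000×61 + 172000×70 + 30000×20 + 27000×83 + 174000×70
  = 6318000 + 6556000 + 7560000 + 8460000 + 18785000 + 1820000 + 11773000 + 12040000 + 600000 + 2241000 + 12180000 = 88333000
Σ wᵢ·x = 3×54 + 2×44 + 3×40 + 3×47 + 5×85 + 8×52 + 8×61 + 1×70 + 4×20 + 4×83 + 5×70
  = 2672
Ratio = 88333000 / 2672 = 33058.757

33000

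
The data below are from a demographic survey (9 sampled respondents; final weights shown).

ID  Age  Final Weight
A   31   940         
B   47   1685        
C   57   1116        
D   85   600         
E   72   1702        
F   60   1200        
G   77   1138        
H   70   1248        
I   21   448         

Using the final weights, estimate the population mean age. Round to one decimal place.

59.7

Weighted sum = 601885
Sum of weights = 10077
Weighted mean = 601885 / 10077 = 59.72859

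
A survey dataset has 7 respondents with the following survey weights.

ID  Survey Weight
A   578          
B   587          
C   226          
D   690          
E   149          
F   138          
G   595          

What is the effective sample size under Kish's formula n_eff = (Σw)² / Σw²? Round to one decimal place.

Σ wᵢ = 578 + 587 + 226 + 690 + 149 + 138 + 595 = 2963
Σ wᵢ² = 334084 + 344569 + 51076 + 476100 + 22201 + 19044 + 354025 = 1601099
n_eff = 2963² / 1601099 = 8779369 / 1601099 = 5.4833393

5.5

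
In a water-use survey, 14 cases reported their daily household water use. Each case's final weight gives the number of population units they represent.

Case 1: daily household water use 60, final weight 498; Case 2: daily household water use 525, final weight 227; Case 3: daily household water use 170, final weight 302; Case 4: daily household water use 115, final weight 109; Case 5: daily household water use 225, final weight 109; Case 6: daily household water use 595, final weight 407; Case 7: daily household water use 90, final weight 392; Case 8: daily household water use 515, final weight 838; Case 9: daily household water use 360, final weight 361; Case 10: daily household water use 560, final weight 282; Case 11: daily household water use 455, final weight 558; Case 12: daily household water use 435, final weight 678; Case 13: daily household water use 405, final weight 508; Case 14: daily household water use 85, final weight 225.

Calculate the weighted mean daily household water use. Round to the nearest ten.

370

Weighted sum = 2008035
Sum of weights = 5494
Weighted mean = 2008035 / 5494 = 365.496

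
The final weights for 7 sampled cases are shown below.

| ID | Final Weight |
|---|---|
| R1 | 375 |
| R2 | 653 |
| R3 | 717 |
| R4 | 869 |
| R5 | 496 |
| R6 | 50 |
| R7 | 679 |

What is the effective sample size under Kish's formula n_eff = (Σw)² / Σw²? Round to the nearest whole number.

6

Σ wᵢ = 375 + 653 + 717 + 869 + 496 + 50 + 679 = 3839
Σ wᵢ² = 140625 + 426409 + 514089 + 755161 + 246016 + 2500 + 461041 = 2545841
n_eff = 3839² / 2545841 = 14737921 / 2545841 = 5.7890186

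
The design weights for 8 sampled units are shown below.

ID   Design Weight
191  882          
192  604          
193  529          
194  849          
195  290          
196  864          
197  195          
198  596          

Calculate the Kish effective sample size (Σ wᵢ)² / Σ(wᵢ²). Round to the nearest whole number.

Σ wᵢ = 4809
Σ wᵢ² = 777924 + 364816 + 279841 + 720801 + 84100 + 746496 + 38025 + 355216 = 3367219
n_eff = 4809² / 3367219 = 23126481 / 3367219 = 6.868125

7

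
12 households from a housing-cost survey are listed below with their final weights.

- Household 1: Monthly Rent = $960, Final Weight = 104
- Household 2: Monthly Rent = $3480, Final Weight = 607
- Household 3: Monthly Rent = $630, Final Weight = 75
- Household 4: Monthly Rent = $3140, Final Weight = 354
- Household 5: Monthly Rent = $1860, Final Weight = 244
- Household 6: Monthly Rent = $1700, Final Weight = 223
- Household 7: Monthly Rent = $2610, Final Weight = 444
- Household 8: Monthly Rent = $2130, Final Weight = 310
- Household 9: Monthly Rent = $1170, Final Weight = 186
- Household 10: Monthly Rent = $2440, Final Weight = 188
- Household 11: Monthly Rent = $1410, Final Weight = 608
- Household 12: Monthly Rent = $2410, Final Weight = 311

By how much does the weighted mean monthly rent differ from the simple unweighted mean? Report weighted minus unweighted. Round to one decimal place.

Unweighted sum = 960 + 3480 + 630 + 3140 + 1860 + 1700 + 2610 + 2130 + 1170 + 2440 + 1410 + 2410 = 23940
Unweighted mean = 23940 / 12 = 1995
Weighted sum = 960×104 + 3480×607 + 630×75 + 3140×354 + 1860×244 + 1700×223 + 2610×444 + 2130×310 + 1170×186 + 2440×188 + 1410×608 + 2410×311
  = 99840 + 2112360 + 47250 + 1111560 + 453840 + 379100 + 1158840 + 660300 + 217620 + 458720 + 857280 + 749510 = 8306220
Sum of weights = 3654
Weighted mean = 8306220 / 3654 = 2273.1856
Difference (weighted minus unweighted) = 278.18555

278.2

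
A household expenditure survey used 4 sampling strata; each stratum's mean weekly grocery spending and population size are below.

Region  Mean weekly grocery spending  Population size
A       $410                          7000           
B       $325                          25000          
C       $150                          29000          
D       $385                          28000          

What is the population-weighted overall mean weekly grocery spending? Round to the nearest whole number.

294

Σ Nₕ·x̄ₕ = 410×7000 + 325×25000 + 150×29000 + 385×28000
  = 2870000 + 8125000 + 4350000 + 10780000 = 26125000
Σ Nₕ = 7000 + 25000 + 29000 + 28000 = 89000
Overall mean = 26125000 / 89000 = 293.53933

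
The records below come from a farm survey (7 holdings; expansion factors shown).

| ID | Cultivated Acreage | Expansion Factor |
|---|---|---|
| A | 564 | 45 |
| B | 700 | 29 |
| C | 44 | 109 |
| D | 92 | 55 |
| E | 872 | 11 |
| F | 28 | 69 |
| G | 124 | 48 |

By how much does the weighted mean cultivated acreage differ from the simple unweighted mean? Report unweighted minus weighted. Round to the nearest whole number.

Unweighted sum = 564 + 700 + 44 + 92 + 872 + 28 + 124 = 2424
Unweighted mean = 2424 / 7 = 346.28571
Weighted sum = 564×45 + 700×29 + 44×109 + 92×55 + 872×11 + 28×69 + 124×48
  = 25380 + 20300 + 4796 + 5060 + 9592 + 1932 + 5952 = 73012
Sum of weights = 366
Weighted mean = 73012 / 366 = 199.48634
Difference (unweighted minus weighted) = 146.79938

147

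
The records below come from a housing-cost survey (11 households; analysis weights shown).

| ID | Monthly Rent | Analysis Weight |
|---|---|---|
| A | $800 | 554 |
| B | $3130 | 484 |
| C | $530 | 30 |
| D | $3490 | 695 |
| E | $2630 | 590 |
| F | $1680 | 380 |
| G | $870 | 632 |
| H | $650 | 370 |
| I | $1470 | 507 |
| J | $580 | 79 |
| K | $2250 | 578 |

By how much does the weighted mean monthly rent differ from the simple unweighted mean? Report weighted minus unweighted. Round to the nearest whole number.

290

Unweighted sum = 18080
Unweighted mean = 18080 / 11 = 1643.6364
Weighted sum = 800×554 + 3130×484 + 530×30 + 3490×695 + 2630×590 + 1680×380 + 870×632 + 650×370 + 1470×507 + 580×79 + 2250×578
  = 443200 + 1514920 + 15900 + 2425550 + 1551700 + 638400 + 549840 + 240500 + 745290 + 45820 + 1300500 = 9471620
Sum of weights = 554 + 484 + 30 + 695 + 590 + 380 + 632 + 370 + 507 + 79 + 578 = 4899
Weighted mean = 9471620 / 4899 = 1933.3782
Difference (weighted minus unweighted) = 289.74188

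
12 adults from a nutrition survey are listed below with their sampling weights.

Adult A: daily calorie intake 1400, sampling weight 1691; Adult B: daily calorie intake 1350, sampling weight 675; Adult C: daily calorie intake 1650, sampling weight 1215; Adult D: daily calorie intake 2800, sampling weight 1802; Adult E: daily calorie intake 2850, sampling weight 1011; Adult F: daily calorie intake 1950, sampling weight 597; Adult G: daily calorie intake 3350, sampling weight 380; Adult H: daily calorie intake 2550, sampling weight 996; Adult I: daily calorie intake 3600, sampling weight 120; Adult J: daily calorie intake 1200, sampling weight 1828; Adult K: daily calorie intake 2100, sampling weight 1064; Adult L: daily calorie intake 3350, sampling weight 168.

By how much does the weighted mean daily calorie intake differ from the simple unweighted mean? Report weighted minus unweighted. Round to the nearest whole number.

-301

Unweighted sum = 1400 + 1350 + 1650 + 2800 + 2850 + 1950 + 3350 + 2550 + 3600 + 1200 + 2100 + 3350 = 28150
Unweighted mean = 28150 / 12 = 2345.8333
Weighted sum = 23610100
Sum of weights = 11547
Weighted mean = 23610100 / 11547 = 2044.6956
Difference (weighted minus unweighted) = -301.13774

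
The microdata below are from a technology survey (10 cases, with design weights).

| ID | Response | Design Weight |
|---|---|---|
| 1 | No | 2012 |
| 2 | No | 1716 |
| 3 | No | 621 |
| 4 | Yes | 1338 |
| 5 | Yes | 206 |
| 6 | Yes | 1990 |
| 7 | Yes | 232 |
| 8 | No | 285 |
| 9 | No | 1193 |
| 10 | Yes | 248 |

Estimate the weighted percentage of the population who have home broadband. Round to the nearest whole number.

41

Sum of weights for 'Yes' = 1338 + 206 + 1990 + 232 + 248 = 4014
Total weight = 2012 + 1716 + 621 + 1338 + 206 + 1990 + 232 + 285 + 1193 + 248 = 9841
Weighted proportion = 4014 / 9841 = 0.40788538 → 40.788538%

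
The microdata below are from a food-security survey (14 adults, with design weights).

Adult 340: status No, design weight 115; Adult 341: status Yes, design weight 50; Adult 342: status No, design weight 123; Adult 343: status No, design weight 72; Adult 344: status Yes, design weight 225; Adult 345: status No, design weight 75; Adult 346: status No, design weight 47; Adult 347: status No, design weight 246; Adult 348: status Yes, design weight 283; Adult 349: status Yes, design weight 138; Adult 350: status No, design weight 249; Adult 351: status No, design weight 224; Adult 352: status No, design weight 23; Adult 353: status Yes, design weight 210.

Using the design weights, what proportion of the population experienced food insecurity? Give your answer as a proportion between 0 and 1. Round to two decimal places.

0.44

Sum of weights for 'Yes' = 50 + 225 + 283 + 138 + 210 = 906
Total weight = 2080
Weighted proportion = 906 / 2080 = 0.43557692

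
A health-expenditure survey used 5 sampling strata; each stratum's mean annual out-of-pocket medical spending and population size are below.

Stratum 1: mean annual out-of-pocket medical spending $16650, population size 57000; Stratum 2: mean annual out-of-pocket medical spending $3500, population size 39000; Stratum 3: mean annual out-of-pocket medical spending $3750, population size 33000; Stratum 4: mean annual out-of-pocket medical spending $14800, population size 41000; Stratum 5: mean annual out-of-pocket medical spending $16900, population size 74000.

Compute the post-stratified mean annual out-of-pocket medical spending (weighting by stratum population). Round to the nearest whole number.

Σ Nₕ·x̄ₕ = 16650×57000 + 3500×39000 + 3750×33000 + 14800×41000 + 16900×74000
  = 3066700000
Σ Nₕ = 57000 + 39000 + 33000 + 41000 + 74000 = 244000
Overall mean = 3066700000 / 244000 = 12568.443

12568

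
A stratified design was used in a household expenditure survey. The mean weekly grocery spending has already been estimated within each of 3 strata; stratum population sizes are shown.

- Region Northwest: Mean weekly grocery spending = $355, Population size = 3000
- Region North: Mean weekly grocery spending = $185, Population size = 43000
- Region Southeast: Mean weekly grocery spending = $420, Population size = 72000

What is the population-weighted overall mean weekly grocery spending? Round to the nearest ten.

Σ Nₕ·x̄ₕ = 355×3000 + 185×43000 + 420×72000
  = 1065000 + 7955000 + 30240000 = 39260000
Σ Nₕ = 3000 + 43000 + 72000 = 118000
Overall mean = 39260000 / 118000 = 332.71186

330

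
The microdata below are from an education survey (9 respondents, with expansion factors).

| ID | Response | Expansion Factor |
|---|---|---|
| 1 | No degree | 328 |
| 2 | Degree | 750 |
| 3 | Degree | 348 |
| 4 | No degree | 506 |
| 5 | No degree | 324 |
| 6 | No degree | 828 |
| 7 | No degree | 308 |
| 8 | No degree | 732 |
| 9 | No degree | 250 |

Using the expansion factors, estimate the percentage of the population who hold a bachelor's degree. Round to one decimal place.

25.1

Sum of weights for 'Degree' = 750 + 348 = 1098
Total weight = 4374
Weighted proportion = 1098 / 4374 = 0.25102881 → 25.102881%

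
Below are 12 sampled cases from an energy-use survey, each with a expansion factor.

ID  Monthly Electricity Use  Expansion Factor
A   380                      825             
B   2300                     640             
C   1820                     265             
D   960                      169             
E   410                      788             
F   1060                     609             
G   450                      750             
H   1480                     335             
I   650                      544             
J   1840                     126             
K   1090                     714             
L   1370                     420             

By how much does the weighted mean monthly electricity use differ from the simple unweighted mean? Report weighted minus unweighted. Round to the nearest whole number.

-153

Unweighted sum = 380 + 2300 + 1820 + 960 + 410 + 1060 + 450 + 1480 + 650 + 1840 + 1090 + 1370 = 13810
Unweighted mean = 13810 / 12 = 1150.8333
Weighted sum = 6171060
Sum of weights = 825 + 640 + 265 + 169 + 788 + 609 + 750 + 335 + 544 + 126 + 714 + 420 = 6185
Weighted mean = 6171060 / 6185 = 997.74616
Difference (weighted minus unweighted) = -153.08717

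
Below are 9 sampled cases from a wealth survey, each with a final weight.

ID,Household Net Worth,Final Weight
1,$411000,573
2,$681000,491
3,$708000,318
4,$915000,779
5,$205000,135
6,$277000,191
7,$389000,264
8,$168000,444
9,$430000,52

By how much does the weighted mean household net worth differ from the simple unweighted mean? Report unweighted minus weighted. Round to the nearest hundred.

-85800

Unweighted sum = 4184000
Unweighted mean = 4184000 / 9 = 464888.89
Weighted sum = 1788033000
Sum of weights = 573 + 491 + 318 + 779 + 135 + 191 + 264 + 444 + 52 = 3247
Weighted mean = 1788033000 / 3247 = 550672.31
Difference (unweighted minus weighted) = -85783.424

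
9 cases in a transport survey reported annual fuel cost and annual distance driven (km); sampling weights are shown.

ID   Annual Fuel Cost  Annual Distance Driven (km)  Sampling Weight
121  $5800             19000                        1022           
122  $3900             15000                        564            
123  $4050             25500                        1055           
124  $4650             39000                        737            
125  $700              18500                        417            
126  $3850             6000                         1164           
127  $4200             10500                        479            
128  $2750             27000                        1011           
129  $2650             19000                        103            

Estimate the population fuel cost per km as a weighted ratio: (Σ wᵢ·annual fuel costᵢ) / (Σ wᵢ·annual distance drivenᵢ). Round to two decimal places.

Σ wᵢ·y = 5800×1022 + 3900×564 + 4050×1055 + 4650×737 + 700×417 + 3850×1164 + 4200×479 + 2750×1011 + 2650×103
  = 5927600 + 2199600 + 4272750 + 3427050 + 291900 + 4481400 + 2011800 + 2780250 + 272950 = 25665300
Σ wᵢ·x = 19000×1022 + 15000×564 + 25500×1055 + 39000×737 + 18500×417 + 6000×1164 + 10500×479 + 27000×1011 + 19000×103
  = 19418000 + 8460000 + 26902500 + 28743000 + 7714500 + 6984000 + 5029500 + 27297000 + 1957000 = 132505500
Ratio = 25665300 / 132505500 = 0.19369234

0.19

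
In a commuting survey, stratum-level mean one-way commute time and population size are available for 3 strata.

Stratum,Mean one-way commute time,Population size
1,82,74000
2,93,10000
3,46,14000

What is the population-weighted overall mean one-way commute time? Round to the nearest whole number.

78

Σ Nₕ·x̄ₕ = 82×74000 + 93×10000 + 46×14000
  = 7642000
Σ Nₕ = 74000 + 10000 + 14000 = 98000
Overall mean = 7642000 / 98000 = 77.979592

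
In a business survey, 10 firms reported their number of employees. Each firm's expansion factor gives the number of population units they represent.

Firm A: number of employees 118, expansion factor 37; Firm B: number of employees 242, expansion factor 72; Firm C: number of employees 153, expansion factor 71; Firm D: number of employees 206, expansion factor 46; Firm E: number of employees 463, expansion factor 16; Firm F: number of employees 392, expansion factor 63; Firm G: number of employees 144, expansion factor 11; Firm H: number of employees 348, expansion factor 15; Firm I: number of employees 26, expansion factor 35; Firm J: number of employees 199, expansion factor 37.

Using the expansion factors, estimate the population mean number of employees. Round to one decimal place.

221.6

Weighted sum = 89310
Sum of weights = 37 + 72 + 71 + 46 + 16 + 63 + 11 + 15 + 35 + 37 = 403
Weighted mean = 89310 / 403 = 221.6129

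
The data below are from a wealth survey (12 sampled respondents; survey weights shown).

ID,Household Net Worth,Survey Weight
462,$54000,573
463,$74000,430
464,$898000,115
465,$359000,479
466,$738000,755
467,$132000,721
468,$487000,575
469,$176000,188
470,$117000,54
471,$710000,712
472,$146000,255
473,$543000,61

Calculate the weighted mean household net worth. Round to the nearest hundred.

383400

Weighted sum = 54000×573 + 74000×430 + 898000×115 + 359000×479 + 738000×755 + 132000×721 + 487000×575 + 176000×188 + 117000×54 + 710000×712 + 146000×255 + 543000×61
  = 1885659000
Sum of weights = 4918
Weighted mean = 1885659000 / 4918 = 383419.89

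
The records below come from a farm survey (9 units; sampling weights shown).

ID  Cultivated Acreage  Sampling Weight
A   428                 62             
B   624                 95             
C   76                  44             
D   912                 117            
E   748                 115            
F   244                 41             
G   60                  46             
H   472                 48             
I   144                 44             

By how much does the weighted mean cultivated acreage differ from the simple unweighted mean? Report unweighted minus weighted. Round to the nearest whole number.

Unweighted sum = 428 + 624 + 76 + 912 + 748 + 244 + 60 + 472 + 144 = 3708
Unweighted mean = 3708 / 9 = 412
Weighted sum = 428×62 + 624×95 + 76×44 + 912×117 + 748×115 + 244×41 + 60×46 + 472×48 + 144×44
  = 26536 + 59280 + 3344 + 106704 + 86020 + 10004 + 2760 + 22656 + 6336 = 323640
Sum of weights = 62 + 95 + 44 + 117 + 115 + 41 + 46 + 48 + 44 = 612
Weighted mean = 323640 / 612 = 528.82353
Difference (unweighted minus weighted) = -116.82353

-117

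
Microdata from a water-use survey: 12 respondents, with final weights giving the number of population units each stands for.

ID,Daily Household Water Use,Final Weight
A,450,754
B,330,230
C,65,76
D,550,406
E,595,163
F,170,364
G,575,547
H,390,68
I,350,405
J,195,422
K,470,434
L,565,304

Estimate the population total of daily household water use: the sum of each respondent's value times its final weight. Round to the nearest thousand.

1743000

Weighted total = 450×754 + 330×230 + 65×76 + 550×406 + 595×163 + 170×364 + 575×547 + 390×68 + 350×405 + 195×422 + 470×434 + 565×304
  = 339300 + 75900 + 4940 + 223300 + 96985 + 61880 + 314525 + 26520 + 141750 + 82290 + 203980 + 171760 = 1743130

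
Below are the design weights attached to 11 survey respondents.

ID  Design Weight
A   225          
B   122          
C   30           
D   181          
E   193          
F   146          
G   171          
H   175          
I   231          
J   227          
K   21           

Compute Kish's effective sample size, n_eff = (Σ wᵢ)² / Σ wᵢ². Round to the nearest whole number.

Σ wᵢ = 225 + 122 + 30 + 181 + 193 + 146 + 171 + 175 + 231 + 227 + 21 = 1722
Σ wᵢ² = 322932
n_eff = 1722² / 322932 = 2965284 / 322932 = 9.182379

9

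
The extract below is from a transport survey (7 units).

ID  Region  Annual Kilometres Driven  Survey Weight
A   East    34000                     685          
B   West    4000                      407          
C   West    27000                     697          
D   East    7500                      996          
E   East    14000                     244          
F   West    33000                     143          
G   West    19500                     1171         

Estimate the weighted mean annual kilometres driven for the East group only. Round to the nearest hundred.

East rows: A, D, E
Weighted sum = 34000×685 + 7500×996 + 14000×244
  = 23290000 + 7470000 + 3416000 = 34176000
Sum of weights = 685 + 996 + 244 = 1925
Weighted mean = 34176000 / 1925 = 17753.766

17800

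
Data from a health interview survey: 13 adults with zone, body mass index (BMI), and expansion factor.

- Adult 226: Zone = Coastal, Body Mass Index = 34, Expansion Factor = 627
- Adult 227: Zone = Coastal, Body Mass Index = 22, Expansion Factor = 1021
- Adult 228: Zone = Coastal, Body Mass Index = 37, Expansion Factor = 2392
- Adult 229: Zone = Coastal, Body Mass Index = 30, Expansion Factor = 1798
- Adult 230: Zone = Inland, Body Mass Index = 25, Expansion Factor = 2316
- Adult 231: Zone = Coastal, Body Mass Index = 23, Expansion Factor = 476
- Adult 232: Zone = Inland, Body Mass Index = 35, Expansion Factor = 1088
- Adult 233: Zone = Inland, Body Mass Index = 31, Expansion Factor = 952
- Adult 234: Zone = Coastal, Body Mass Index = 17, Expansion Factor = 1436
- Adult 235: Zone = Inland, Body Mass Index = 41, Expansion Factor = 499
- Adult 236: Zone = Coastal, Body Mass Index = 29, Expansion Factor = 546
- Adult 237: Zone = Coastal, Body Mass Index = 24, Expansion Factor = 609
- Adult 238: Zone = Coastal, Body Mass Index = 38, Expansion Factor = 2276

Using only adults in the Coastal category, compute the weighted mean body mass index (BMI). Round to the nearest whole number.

30

Coastal rows: 226, 227, 228, 229, 231, 234, 236, 237, 238
Weighted sum = 34×627 + 22×1021 + 37×2392 + 30×1798 + 23×476 + 17×1436 + 29×546 + 24×609 + 38×2276
  = 21318 + 22462 + 88504 + 53940 + 10948 + 24412 + 15834 + 14616 + 86488 = 338522
Sum of weights = 627 + 1021 + 2392 + 1798 + 476 + 1436 + 546 + 609 + 2276 = 11181
Weighted mean = 338522 / 11181 = 30.276541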